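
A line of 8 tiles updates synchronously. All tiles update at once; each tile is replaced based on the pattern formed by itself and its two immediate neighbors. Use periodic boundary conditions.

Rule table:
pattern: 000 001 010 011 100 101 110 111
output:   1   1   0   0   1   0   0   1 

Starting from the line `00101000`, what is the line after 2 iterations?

10111011

11000111
10111011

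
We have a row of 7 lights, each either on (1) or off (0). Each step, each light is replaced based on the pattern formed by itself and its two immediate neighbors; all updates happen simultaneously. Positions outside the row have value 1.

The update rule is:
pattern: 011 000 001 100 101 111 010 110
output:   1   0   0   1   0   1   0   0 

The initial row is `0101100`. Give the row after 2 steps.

step 1: 0001010
step 2: 1000000

1000000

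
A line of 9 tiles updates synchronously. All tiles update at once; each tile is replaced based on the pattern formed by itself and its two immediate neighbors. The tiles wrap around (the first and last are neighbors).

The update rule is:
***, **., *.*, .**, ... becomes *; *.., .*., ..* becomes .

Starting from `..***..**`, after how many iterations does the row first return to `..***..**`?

1

..***..**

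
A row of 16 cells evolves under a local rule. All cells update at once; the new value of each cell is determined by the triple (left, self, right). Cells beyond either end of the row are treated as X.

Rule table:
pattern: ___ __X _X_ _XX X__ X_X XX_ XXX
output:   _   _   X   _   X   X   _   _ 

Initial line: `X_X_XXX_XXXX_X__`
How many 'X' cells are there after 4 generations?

generation 1: _XXX___X____XXX_
generation 2: X___X__XX______X
generation 3: _X__XX___X______
generation 4: XXX___X__XX_____
count of X: 6

6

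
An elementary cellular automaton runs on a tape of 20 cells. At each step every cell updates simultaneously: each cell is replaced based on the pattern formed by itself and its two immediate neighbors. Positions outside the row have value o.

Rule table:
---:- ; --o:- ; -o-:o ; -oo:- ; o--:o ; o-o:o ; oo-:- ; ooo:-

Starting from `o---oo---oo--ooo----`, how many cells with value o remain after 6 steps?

-o----o----o----o---
ooo---oo---oo---oo--
---o----o----o----o-
o--oo---oo---oo---oo
-o---o----o----o----
ooo--oo---oo---oo---
count of o: 9

9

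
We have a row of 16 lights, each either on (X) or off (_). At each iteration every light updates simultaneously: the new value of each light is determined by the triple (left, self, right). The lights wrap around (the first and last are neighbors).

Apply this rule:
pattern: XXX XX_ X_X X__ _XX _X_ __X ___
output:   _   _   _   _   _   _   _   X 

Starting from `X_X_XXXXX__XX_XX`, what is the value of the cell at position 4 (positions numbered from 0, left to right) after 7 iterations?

_

iteration 1: ________________
iteration 2: XXXXXXXXXXXXXXXX
iteration 3: ________________  (repeats iteration 1; period 2)
iteration 7: ________________
position 4 holds _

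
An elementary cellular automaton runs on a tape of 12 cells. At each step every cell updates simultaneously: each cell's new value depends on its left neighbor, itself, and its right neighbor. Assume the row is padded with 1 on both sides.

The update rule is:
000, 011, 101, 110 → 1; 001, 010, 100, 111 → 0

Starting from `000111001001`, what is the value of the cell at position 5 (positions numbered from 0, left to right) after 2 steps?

010101000001
101010011101
position 5 holds 0

0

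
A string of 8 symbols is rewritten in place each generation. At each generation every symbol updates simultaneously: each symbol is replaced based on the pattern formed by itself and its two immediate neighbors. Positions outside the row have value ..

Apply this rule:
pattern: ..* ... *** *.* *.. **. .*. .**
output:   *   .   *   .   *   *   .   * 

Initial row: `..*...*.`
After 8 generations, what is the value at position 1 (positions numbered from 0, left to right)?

.*.*.*.*
*.......
.*......
*.*.....
...*....
..*.*...
.*...*..
*.*.*.*.
position 1 holds .

.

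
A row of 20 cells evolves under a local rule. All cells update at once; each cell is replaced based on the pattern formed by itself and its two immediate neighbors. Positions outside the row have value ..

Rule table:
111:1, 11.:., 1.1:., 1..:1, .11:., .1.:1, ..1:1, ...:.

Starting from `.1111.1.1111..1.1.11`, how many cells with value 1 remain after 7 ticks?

1.11..1..11.111.1...
1...11111....1..11..
11.1.111.1..1111..1.
...1..1..111.11.1111
..1111111.1......11.
.1.11111..11....1..1
11..111.11..1..11111
count of 1: 13

13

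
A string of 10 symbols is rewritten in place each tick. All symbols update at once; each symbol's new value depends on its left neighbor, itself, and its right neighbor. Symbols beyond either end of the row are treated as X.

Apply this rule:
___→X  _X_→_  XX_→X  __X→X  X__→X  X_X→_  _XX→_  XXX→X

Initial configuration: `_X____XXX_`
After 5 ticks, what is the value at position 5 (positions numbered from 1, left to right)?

_

tick 1: __XXXX_XX_
tick 2: XX_XXX__X_
tick 3: XX__XXXX__
tick 4: XXXX_XXXXX
tick 5: XXXX__XXXX
position 5 holds _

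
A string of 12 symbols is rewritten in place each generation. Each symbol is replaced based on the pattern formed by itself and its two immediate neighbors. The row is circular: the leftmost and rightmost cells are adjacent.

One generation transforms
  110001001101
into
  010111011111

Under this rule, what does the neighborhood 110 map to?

1

At position 1 the neighborhood is 110; the next row has 1 there.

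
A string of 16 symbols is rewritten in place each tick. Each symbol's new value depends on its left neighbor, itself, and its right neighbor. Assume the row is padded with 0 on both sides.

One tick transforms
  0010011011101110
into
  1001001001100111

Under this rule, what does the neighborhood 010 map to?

0

At position 2 the neighborhood is 010; the next row has 0 there.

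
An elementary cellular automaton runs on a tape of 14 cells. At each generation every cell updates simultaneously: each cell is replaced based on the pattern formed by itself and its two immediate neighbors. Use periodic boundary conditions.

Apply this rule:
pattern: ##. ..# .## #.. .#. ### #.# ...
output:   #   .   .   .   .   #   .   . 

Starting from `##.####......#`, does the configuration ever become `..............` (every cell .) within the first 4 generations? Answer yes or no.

yes

generation 1: ##..###.......
generation 2: .#...##.......
generation 3: ......#.......
generation 4: ..............
all cells are . at generation 4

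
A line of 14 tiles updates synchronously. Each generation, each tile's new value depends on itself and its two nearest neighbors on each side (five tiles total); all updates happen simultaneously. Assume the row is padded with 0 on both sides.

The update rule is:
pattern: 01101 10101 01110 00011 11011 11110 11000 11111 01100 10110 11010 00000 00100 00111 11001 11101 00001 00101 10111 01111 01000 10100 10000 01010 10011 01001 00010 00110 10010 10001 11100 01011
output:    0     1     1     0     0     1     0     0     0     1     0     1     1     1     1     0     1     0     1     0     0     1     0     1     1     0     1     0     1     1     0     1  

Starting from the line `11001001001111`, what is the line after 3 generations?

00111011011010
10110010010010
01101110110110

01101110110110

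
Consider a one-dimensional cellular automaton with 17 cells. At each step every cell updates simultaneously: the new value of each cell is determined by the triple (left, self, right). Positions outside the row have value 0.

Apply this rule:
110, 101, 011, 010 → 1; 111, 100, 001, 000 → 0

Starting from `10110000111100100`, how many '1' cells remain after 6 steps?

11110000100100100
10010000100100100
10010000100100100  (fixed point — unchanged through step 6)
count of 1: 5

5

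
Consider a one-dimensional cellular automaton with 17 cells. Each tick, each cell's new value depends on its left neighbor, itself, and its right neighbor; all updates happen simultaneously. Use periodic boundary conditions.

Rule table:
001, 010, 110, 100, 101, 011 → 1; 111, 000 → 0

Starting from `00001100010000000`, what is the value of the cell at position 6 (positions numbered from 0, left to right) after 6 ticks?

00011110111000000
00110011101100000
01111110111110000
11000011100011000
11100110110111101
00111111111100111
position 6 holds 1

1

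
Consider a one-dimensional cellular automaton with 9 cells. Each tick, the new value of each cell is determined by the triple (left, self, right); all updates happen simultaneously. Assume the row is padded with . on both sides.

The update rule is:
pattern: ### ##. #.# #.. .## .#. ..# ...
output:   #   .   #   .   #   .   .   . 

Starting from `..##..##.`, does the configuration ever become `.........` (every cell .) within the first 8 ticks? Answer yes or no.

yes

tick 1: ..#...#..
tick 2: .........
all cells are . at tick 2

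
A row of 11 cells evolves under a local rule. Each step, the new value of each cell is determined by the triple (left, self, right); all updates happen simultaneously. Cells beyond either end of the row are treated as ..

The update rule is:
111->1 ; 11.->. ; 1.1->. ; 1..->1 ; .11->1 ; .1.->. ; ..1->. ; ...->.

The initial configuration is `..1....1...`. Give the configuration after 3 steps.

...1....1..
....1....1.
.....1....1

.....1....1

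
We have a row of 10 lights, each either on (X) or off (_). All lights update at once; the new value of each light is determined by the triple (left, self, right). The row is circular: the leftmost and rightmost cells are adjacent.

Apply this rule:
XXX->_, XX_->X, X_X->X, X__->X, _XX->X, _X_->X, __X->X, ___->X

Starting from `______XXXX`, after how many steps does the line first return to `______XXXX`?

2

XXXXXXX__X
______XXXX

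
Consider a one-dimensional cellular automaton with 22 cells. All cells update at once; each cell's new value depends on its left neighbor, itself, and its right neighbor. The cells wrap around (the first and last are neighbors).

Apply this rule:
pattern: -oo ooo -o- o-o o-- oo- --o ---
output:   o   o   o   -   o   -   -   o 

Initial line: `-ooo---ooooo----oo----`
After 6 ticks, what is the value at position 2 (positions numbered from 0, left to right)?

-

tick 1: -oo-oo-oooo-ooo-o-oooo
tick 2: -o--o--ooo--oo--o-ooo-
tick 3: -oo-oo-oo-o-o-o-o-oo-o
tick 4: -o--o--o--o-o-o-o-o--o
tick 5: -oo-oo-oo-o-o-o-o-oo-o  (repeats tick 3; period 2)
tick 6: -o--o--o--o-o-o-o-o--o
position 2 holds -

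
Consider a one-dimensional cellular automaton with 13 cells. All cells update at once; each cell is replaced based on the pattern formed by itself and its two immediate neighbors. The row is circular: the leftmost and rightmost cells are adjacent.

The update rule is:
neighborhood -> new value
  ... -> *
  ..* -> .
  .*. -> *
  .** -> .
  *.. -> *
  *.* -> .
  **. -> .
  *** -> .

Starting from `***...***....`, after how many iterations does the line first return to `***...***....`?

26

iteration 1: ...**....***.
iteration 2: **...***....*
iteration 3: ..**....***..
iteration 4: *...***....**
iteration 5: .**....***...
iteration 6: ...***....***
iteration 7: **....***....
iteration 8: ..***....***.
iteration 9: *....***....*
iteration 10: .***....***..
iteration 11: ....***....**
iteration 12: ***....***...
iteration 13: ...***....**.
iteration 14: **....***...*
iteration 15: ..***....**..
iteration 16: *....***...**
iteration 17: .***....**...
iteration 18: ....***...***
iteration 19: ***....**....
iteration 20: ...***...***.
iteration 21: **....**....*
iteration 22: ..***...***..
iteration 23: *....**....**
iteration 24: .***...***...
iteration 25: ....**....***
iteration 26: ***...***....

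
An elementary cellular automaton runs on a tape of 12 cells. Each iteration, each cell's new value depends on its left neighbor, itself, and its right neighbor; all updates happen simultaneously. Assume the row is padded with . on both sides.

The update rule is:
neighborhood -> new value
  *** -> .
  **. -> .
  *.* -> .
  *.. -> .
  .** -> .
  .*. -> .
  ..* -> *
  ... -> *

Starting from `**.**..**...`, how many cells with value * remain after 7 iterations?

1

......*...**
******..**..
.......*...*
*******..**.
........*...
********..**
.........*..
count of *: 1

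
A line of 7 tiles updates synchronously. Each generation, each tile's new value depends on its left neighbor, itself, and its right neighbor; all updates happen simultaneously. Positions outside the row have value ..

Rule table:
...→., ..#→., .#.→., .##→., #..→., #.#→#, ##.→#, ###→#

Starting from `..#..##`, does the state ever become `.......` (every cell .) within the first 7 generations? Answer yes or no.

yes

......#
.......
all cells are . at generation 2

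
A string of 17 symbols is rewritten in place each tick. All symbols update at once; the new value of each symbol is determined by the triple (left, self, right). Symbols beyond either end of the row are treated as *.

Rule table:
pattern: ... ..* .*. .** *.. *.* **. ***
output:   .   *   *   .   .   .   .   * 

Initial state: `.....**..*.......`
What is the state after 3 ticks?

....*...**......*
...**..*.......*.
..*...**......**.

..*...**......**.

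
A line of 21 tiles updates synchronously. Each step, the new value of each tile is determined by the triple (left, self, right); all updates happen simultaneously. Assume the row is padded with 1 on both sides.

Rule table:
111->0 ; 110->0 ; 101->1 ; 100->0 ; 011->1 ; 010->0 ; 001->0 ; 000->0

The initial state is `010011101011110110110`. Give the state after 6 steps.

100010010110001101101
000000001100001011011
000000001000000110110
000000000000000101101
000000000000000011011
000000000000000010110

000000000000000010110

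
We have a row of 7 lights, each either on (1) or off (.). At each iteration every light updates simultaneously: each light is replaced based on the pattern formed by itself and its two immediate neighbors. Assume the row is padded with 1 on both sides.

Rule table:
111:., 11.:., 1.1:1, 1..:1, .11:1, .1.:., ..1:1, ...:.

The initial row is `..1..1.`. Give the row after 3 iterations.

111.11.

11.11.1
..11.11
111.11.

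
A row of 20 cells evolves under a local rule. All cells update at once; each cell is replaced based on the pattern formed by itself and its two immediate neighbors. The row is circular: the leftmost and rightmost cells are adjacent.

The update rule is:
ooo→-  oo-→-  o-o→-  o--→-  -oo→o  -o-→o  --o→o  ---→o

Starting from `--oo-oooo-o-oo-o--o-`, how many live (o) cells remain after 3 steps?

9

ooo--o----o-o--o-oo-
o---oo-oooo-o-oo-o--
o-ooo--o----o-o--o-o
count of o: 9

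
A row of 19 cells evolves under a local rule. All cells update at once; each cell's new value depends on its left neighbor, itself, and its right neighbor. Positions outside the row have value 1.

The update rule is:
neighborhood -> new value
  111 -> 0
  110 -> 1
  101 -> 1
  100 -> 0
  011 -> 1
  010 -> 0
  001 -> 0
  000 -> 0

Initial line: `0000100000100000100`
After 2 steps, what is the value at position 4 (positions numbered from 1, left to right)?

0

step 1: 0000000000000000000
step 2: 0000000000000000000
position 4 holds 0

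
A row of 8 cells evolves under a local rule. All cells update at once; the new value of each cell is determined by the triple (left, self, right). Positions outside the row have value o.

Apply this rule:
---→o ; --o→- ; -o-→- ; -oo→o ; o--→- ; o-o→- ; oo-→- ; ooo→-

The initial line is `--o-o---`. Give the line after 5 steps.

-o-o--o-

step 1: ------o-
step 2: -oooo---
step 3: -o----o-
step 4: ---oo---
step 5: -o-o--o-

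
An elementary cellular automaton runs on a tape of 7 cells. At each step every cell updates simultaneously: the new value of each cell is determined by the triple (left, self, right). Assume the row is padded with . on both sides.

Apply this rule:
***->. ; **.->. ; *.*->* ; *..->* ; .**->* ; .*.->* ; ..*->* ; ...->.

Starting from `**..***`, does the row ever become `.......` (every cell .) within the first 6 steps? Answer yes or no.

*.***..
***..*.
*..****
****...
*...*..
**.***.
step 6 is **.***., still not uniform .

no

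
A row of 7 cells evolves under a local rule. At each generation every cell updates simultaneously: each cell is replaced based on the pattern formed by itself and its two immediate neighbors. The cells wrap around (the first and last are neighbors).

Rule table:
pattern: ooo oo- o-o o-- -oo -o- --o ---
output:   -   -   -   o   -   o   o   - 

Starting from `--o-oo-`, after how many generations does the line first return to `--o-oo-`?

7

-oo---o
---o-oo
o-oo---
o---o-o
-o-oo--
oo---o-
--o-oo-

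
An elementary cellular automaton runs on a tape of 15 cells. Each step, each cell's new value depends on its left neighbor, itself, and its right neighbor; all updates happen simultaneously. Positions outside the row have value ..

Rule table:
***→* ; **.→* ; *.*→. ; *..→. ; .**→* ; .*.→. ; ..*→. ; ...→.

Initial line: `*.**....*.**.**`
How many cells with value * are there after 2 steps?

6

..**......**.**
..**......**.**
count of *: 6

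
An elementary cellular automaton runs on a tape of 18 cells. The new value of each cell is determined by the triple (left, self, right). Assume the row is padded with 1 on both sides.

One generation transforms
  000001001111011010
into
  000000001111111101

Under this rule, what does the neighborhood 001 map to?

0

At position 4 the neighborhood is 001; the next row has 0 there.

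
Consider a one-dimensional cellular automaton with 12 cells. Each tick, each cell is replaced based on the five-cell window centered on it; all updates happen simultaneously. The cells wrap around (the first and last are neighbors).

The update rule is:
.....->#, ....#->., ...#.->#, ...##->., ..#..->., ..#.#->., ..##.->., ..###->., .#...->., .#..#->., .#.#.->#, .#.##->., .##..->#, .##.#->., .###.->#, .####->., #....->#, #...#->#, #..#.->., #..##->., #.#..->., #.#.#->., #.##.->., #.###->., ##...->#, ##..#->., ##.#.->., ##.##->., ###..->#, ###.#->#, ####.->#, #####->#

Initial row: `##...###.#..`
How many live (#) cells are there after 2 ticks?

.###..##....
..##...####.
count of #: 6

6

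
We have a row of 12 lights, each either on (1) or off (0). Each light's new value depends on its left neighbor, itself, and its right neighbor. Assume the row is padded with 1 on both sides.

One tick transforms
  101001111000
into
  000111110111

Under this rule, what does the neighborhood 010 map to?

0

At position 2 the neighborhood is 010; the next row has 0 there.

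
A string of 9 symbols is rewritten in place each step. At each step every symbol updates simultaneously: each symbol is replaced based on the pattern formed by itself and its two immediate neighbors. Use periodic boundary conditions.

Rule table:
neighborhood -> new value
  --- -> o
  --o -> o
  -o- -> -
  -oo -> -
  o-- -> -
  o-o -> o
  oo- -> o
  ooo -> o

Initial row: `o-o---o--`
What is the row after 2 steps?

step 1: -o--oo--o
step 2: o--o-o-o-

o--o-o-o-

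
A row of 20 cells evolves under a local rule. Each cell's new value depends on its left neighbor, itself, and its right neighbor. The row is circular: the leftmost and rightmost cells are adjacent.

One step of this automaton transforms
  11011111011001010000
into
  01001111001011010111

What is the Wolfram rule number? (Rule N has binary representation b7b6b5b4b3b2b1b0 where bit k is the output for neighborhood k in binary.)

199

position 4: 111 → 1  (bit 7 = 1)
position 1: 110 → 1  (bit 6 = 1)
position 2: 101 → 0  (bit 5 = 0)
position 11: 100 → 0  (bit 4 = 0)
position 0: 011 → 0  (bit 3 = 0)
position 13: 010 → 1  (bit 2 = 1)
position 12: 001 → 1  (bit 1 = 1)
position 17: 000 → 1  (bit 0 = 1)
bits b7..b0 = 11000111 = 199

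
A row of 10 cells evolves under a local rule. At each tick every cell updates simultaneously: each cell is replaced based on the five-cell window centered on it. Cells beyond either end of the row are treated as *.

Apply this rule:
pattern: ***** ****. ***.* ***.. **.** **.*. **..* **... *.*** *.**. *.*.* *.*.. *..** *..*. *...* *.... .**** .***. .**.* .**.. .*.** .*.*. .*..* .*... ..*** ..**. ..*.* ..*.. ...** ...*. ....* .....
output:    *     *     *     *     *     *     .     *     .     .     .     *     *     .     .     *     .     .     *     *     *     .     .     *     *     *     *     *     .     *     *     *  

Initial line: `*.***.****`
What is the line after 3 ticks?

**..**..**
**.***.**.
***..**.**

***..**.**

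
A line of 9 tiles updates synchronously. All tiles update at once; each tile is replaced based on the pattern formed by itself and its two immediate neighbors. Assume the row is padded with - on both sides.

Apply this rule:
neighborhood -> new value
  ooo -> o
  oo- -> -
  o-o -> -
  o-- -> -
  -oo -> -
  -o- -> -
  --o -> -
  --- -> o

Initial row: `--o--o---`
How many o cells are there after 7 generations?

5

generation 1: o------oo
generation 2: --oooo---
generation 3: o--oo--oo
generation 4: ---------
generation 5: ooooooooo
generation 6: -ooooooo-
generation 7: --ooooo--
count of o: 5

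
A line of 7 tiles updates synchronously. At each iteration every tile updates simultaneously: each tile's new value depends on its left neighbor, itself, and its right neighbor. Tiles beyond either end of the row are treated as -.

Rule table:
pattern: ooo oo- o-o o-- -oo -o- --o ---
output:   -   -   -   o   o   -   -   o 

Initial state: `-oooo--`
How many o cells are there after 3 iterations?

-o---oo
--oo-o-
o-o---o
count of o: 3

3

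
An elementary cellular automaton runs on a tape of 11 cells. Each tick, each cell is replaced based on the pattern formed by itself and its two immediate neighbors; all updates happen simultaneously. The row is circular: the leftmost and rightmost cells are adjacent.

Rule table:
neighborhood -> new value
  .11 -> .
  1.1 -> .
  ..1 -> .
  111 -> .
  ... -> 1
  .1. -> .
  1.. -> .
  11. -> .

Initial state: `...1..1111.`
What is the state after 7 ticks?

11.........
...1111111.
11.........  (repeats tick 1; period 2)
tick 7: 11.........

11.........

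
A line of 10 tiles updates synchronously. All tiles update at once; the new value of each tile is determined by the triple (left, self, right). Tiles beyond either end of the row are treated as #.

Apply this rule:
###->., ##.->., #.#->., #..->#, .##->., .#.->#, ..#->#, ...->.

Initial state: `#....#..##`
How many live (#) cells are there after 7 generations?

5

.#..####..
.###....##
....#..#..
#..#######
.##.......
...#.....#
#.###...#.
count of #: 5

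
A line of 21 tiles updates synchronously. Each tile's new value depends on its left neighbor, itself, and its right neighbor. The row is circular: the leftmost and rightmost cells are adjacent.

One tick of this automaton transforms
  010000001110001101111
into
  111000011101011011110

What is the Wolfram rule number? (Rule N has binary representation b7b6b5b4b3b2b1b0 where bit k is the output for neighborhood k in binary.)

position 9: 111 → 1  (bit 7 = 1)
position 10: 110 → 0  (bit 6 = 0)
position 0: 101 → 1  (bit 5 = 1)
position 2: 100 → 1  (bit 4 = 1)
position 8: 011 → 1  (bit 3 = 1)
position 1: 010 → 1  (bit 2 = 1)
position 7: 001 → 1  (bit 1 = 1)
position 3: 000 → 0  (bit 0 = 0)
bits b7..b0 = 10111110 = 190

190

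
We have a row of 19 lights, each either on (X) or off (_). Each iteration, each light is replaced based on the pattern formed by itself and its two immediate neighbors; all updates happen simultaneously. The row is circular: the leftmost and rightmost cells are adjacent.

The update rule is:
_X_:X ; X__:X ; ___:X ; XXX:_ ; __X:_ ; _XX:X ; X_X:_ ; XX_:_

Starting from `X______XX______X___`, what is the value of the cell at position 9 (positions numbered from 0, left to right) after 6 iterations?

X

XXXXXX_X_XXXXX_XXX_
X______X_X_____X___
XXXXXX_X_XXXXX_XXX_  (repeats iteration 1; period 2)
iteration 6: X______X_X_____X___
position 9 holds X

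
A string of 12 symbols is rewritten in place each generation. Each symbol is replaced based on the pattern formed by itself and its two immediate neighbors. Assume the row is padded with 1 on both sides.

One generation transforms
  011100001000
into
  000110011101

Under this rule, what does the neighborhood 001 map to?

At position 7 the neighborhood is 001; the next row has 1 there.

1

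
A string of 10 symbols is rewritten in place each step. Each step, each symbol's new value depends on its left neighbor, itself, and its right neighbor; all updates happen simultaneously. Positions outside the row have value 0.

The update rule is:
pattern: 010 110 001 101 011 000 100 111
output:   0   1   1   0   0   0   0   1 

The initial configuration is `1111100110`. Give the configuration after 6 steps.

0111101010
1011100000
0001100000
0010100000
0100000000
1000000000

1000000000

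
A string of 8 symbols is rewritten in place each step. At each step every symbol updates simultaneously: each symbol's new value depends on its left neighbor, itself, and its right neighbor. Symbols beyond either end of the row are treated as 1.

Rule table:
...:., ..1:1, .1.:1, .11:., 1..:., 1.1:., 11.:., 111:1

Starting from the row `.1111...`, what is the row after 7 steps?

..11...1
.1....1.
.1...11.
.1..1...
.1.11..1
.1....1.  (repeats step 2; period 4)
step 7: .1...11.

.1...11.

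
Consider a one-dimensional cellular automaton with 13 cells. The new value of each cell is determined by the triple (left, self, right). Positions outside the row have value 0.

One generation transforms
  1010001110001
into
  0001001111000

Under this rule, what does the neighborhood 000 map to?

0

At position 4 the neighborhood is 000; the next row has 0 there.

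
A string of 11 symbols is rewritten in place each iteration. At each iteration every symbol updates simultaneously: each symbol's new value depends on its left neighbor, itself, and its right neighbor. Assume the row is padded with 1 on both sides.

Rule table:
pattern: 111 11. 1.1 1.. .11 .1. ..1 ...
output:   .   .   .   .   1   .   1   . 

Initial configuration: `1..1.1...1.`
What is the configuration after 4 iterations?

..1.....1..
.1.....1..1
......1..11
.....1..11.

.....1..11.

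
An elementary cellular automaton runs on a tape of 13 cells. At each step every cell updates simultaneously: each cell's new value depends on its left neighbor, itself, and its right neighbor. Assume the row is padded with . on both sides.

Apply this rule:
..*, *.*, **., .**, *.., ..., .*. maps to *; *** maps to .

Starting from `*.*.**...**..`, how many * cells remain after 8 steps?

2

*************
*...........*
*************  (repeats step 1; period 2)
step 8: *...........*
count of *: 2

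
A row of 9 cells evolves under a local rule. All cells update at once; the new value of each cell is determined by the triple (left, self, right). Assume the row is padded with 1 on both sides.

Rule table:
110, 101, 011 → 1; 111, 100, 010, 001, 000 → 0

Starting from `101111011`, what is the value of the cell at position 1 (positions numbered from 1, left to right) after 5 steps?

step 1: 111001110
step 2: 001001011
step 3: 000000110
step 4: 000000111
step 5: 000000100
position 1 holds 0

0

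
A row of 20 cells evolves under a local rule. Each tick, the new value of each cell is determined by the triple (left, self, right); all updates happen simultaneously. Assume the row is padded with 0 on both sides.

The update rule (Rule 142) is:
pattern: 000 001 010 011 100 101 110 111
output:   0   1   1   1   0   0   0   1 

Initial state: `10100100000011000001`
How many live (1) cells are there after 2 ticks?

10101100000110000011
10101000001100000110
count of 1: 7

7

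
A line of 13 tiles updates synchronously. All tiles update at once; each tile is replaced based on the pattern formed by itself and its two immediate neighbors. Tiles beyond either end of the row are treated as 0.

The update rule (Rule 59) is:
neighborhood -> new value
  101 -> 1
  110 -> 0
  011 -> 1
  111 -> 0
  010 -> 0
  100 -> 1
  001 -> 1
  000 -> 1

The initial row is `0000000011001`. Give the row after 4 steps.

step 1: 1111111110110
step 2: 1000000001101
step 3: 0111111111010
step 4: 1100000000101

1100000000101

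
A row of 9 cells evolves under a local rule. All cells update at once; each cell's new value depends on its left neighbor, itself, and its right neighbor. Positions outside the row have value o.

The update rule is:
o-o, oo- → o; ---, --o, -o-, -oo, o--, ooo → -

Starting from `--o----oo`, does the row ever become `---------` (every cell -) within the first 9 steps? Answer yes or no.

yes

---------
all cells are - at step 1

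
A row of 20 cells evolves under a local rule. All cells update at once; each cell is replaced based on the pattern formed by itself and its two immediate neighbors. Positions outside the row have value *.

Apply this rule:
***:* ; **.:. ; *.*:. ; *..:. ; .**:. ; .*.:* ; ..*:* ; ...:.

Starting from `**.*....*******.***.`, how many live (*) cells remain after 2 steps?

step 1: *..*...*.*****...*..
step 2: ..**..**..***...**.*
count of *: 10

10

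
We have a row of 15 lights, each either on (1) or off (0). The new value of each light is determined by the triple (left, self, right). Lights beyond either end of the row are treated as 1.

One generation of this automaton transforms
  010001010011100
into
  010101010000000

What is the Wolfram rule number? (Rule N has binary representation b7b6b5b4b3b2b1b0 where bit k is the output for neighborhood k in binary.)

position 11: 111 → 0  (bit 7 = 0)
position 12: 110 → 0  (bit 6 = 0)
position 0: 101 → 0  (bit 5 = 0)
position 2: 100 → 0  (bit 4 = 0)
position 10: 011 → 0  (bit 3 = 0)
position 1: 010 → 1  (bit 2 = 1)
position 4: 001 → 0  (bit 1 = 0)
position 3: 000 → 1  (bit 0 = 1)
bits b7..b0 = 00000101 = 5

5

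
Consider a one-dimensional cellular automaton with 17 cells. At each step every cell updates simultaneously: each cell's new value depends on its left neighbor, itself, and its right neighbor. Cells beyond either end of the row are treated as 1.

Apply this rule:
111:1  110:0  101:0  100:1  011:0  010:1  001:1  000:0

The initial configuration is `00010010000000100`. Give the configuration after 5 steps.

11110100100010000

step 1: 10111111000001111
step 2: 00011110100010111
step 3: 10101100110110011
step 4: 00100011000001101
step 5: 11110100100010000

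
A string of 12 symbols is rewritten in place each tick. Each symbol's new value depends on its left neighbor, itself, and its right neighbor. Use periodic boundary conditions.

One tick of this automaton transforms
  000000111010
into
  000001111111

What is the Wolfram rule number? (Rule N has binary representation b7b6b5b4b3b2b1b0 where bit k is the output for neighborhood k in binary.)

254

position 7: 111 → 1  (bit 7 = 1)
position 8: 110 → 1  (bit 6 = 1)
position 9: 101 → 1  (bit 5 = 1)
position 11: 100 → 1  (bit 4 = 1)
position 6: 011 → 1  (bit 3 = 1)
position 10: 010 → 1  (bit 2 = 1)
position 5: 001 → 1  (bit 1 = 1)
position 0: 000 → 0  (bit 0 = 0)
bits b7..b0 = 11111110 = 254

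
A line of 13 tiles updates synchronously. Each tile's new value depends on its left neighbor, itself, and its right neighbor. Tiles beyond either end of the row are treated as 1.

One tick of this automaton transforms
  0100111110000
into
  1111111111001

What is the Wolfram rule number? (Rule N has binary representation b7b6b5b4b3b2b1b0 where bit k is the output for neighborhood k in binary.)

254

position 5: 111 → 1  (bit 7 = 1)
position 8: 110 → 1  (bit 6 = 1)
position 0: 101 → 1  (bit 5 = 1)
position 2: 100 → 1  (bit 4 = 1)
position 4: 011 → 1  (bit 3 = 1)
position 1: 010 → 1  (bit 2 = 1)
position 3: 001 → 1  (bit 1 = 1)
position 10: 000 → 0  (bit 0 = 0)
bits b7..b0 = 11111110 = 254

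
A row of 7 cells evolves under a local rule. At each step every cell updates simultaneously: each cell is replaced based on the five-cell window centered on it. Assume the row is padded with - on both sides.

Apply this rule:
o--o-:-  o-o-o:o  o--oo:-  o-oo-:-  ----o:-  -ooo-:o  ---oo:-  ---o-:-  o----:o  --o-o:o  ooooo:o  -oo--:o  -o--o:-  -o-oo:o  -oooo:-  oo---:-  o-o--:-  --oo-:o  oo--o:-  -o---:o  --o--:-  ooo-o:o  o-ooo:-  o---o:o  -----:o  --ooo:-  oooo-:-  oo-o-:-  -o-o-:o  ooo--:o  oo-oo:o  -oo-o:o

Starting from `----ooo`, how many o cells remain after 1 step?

oo---oo
count of o: 4

4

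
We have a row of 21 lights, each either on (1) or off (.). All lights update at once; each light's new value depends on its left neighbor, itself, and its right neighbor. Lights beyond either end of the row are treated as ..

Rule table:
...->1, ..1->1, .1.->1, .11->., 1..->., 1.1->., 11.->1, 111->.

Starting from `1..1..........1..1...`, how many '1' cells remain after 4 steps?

5

1.11.1111111111.11.11
1..1..........1..1..1
1.11.1111111111.11.11  (repeats step 1; period 2)
step 4: 1..1..........1..1..1
count of 1: 5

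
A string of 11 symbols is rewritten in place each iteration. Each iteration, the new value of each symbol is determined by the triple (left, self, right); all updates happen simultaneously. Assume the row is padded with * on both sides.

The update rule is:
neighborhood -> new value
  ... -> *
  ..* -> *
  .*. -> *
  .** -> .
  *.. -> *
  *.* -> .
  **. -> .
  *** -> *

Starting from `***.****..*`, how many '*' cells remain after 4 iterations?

9

**...**.**.
*.***......
...*.******
****..*****
count of *: 9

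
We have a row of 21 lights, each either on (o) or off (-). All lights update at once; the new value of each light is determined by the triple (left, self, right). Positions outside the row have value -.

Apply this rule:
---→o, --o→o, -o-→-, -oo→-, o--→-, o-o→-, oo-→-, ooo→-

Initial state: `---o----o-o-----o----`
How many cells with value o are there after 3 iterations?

ooo--ooo----oooo--ooo
----o----ooo-----o---
oooo--ooo----oooo--oo
count of o: 13

13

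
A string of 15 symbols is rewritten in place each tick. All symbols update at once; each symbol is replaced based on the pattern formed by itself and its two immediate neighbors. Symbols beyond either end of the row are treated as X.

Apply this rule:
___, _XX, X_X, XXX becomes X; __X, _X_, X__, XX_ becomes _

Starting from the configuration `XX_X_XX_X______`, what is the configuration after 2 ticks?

X_X_XX_X__XXXX_
_X_XX_X___XXX_X

_X_XX_X___XXX_X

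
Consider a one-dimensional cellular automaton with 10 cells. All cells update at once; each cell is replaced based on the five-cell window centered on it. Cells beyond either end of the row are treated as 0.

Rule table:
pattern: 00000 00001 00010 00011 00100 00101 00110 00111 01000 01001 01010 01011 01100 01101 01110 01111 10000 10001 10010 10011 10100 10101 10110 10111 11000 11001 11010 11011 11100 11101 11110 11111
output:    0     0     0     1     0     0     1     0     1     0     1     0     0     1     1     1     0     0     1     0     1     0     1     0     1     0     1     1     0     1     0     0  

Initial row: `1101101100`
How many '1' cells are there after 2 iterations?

1111111010
0100001111
count of 1: 5

5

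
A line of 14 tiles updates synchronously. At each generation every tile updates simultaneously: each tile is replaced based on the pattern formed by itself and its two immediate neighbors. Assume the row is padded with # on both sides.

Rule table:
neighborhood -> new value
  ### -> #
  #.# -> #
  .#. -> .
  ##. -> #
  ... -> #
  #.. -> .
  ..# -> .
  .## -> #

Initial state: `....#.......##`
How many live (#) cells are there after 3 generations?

13

.##...#####.##
###.#.########
####.#########
count of #: 13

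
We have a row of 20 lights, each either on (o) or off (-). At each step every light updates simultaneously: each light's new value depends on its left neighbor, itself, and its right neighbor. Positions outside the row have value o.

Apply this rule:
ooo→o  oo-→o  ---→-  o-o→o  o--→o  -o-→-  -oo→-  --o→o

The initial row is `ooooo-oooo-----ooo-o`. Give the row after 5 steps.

oooooooooo-oooo-o-o-

oooooo-oooo---o-ooo-
ooooooo-oooo-o-o-ooo
oooooooo-oooo-o-o-oo
ooooooooo-oooo-o-o-o
oooooooooo-oooo-o-o-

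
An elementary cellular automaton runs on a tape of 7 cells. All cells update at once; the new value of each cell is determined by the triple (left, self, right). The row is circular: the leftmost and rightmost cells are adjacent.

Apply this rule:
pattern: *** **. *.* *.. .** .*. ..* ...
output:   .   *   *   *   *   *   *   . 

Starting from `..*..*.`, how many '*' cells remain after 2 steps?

.******
**....*
count of *: 3

3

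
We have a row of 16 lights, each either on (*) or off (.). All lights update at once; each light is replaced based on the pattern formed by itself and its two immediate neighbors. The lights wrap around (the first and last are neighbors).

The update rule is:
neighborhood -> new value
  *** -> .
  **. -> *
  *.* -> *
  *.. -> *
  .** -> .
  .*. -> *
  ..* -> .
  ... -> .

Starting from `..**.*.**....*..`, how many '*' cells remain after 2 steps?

...****.**...**.
......**.**...**
count of *: 6

6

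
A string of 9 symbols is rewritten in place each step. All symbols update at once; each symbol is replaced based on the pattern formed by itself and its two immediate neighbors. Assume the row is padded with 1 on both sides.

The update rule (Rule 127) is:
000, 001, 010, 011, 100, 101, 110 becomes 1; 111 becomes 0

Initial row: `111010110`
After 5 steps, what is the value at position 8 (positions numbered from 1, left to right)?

001111111
111000000
001111111  (repeats step 1; period 2)
step 5: 001111111
position 8 holds 1

1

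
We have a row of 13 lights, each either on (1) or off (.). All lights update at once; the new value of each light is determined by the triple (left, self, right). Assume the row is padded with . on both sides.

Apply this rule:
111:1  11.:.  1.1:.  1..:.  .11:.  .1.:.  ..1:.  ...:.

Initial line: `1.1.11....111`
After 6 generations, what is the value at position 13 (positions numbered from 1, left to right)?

.

generation 1: ...........1.
generation 2: .............
generation 3: .............  (fixed point — unchanged through generation 6)
position 13 holds .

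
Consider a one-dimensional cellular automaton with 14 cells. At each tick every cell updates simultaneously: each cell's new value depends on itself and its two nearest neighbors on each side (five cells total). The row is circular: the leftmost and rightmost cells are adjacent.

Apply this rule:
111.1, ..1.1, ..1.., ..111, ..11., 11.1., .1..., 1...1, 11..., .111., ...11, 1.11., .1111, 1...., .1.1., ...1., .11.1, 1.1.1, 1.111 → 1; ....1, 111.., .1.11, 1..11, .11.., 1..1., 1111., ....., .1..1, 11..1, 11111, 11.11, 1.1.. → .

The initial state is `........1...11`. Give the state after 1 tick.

11.....111111.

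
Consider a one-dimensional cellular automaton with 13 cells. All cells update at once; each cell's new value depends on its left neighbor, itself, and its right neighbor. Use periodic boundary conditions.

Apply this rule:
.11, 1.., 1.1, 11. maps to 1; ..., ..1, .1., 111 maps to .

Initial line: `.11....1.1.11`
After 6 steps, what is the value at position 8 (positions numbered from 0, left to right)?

step 1: 1111....1.111
step 2: ...11....11..
step 3: ...111...111.
step 4: ...1.11..1.11
step 5: 1...1111..111
step 6: 11..1..11.1..
position 8 holds 1

1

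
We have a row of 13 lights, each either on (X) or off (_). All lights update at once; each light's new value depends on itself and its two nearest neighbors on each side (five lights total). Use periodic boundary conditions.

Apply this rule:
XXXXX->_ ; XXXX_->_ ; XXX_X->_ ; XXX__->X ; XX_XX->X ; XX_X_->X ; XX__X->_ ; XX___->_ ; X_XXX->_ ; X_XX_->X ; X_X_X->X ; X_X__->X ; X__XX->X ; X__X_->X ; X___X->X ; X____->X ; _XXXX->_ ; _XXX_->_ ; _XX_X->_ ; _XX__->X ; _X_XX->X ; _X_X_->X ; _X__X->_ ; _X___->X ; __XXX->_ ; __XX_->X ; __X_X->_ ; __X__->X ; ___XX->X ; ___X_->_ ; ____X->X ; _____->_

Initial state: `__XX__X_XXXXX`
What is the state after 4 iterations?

___X_X__X__X_

iteration 1: _XXX_X_X____X
iteration 2: X___XXXXXXX__
iteration 3: XXXX______X_X
iteration 4: ___X_X__X__X_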